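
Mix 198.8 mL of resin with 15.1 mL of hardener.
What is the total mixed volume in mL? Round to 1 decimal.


Total = 198.8 + 15.1 = 213.9 mL

213.9


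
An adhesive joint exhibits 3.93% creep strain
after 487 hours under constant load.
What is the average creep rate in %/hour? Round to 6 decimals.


Creep rate = strain / time
= 3.93 / 487
= 0.008070 %/h

0.008070


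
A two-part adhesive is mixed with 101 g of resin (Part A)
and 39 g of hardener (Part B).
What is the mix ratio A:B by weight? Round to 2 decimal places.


Mix ratio = mass_A / mass_B
= 101 / 39
= 2.59

2.59


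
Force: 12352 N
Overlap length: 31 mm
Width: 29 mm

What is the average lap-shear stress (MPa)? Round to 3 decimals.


Average shear stress = F / (overlap * width)
= 12352 / (31 * 29)
= 13.740 MPa

13.740


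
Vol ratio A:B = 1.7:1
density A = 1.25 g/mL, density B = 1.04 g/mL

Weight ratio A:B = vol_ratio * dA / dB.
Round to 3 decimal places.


Weight ratio = 1.7 * 1.25 / 1.04
= 2.043

2.043


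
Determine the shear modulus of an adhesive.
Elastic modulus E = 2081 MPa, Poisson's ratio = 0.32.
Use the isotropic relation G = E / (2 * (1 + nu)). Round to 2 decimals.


G = 2081 / (2*(1+0.32)) = 2081 / 2.64
= 788.26 MPa

788.26


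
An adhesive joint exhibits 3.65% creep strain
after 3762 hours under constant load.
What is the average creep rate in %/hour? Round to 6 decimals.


Creep rate = strain / time
= 3.65 / 3762
= 0.000970 %/h

0.000970


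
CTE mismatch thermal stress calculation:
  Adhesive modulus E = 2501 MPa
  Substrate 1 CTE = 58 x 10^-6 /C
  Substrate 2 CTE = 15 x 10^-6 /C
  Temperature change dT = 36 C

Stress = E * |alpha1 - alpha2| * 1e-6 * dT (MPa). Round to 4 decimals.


delta_alpha = |58 - 15| = 43 x 10^-6/C
Stress = 2501 * 43e-6 * 36
= 3.8715 MPa

3.8715


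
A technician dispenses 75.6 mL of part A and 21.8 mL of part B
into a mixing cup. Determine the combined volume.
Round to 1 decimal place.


Combined volume = 75.6 + 21.8
= 97.4 mL

97.4


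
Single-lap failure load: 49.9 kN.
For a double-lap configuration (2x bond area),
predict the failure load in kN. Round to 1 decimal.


Failure load = 49.9 * 2 = 99.8 kN

99.8


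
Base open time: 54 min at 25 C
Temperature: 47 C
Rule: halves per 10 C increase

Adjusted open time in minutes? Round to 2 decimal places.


Acceleration = 2^((47-25)/10) = 4.5948
Open time = 54 / 4.5948 = 11.75 min

11.75


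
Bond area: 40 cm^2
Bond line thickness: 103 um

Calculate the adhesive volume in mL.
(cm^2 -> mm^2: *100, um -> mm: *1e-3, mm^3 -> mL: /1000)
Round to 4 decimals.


V = 40*100 * 103*1e-3 / 1000
= 0.4120 mL

0.4120


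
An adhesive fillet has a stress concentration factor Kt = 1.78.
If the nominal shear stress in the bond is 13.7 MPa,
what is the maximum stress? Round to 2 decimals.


Max stress = 13.7 * 1.78 = 24.39 MPa

24.39


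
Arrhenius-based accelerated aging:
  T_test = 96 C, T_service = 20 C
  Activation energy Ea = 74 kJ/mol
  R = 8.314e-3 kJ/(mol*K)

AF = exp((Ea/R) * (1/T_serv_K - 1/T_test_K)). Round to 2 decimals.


T_test_K = 369.15, T_serv_K = 293.15
AF = exp((74/8.314e-3) * (1/293.15 - 1/369.15))
= 518.48

518.48


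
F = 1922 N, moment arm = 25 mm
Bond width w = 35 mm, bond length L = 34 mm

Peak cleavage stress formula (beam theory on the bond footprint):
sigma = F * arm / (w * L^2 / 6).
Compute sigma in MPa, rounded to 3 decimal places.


sigma = (1922 * 25) / (35 * 1156 / 6)
= 48050 * 6 / 40460
= 288300 / 40460
= 7.126 MPa

7.126


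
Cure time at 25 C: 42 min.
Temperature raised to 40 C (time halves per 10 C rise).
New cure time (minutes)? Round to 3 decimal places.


Acceleration factor = 2^(15/10) = 2.8284
New time = 42 / 2.8284 = 14.849 min

14.849


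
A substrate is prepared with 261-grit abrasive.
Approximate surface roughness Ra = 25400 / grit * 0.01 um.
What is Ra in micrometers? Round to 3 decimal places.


Ra = 25400 / 261 * 0.01 = 0.973 um

0.973


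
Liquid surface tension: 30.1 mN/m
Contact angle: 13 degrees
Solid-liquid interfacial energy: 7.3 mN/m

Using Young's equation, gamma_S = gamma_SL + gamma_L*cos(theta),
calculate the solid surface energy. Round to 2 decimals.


gamma_S = 7.3 + 30.1 * cos(13)
= 36.63 mN/m

36.63


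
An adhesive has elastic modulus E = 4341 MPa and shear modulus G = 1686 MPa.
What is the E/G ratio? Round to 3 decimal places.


E/G = 4341 / 1686 = 2.575

2.575


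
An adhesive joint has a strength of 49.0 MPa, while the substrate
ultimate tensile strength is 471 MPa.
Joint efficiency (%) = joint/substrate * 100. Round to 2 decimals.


Efficiency = 49.0 / 471 * 100
= 10.40%

10.40


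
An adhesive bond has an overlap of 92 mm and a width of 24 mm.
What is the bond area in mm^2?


Bond area = overlap * width
= 92 * 24
= 2208 mm^2

2208


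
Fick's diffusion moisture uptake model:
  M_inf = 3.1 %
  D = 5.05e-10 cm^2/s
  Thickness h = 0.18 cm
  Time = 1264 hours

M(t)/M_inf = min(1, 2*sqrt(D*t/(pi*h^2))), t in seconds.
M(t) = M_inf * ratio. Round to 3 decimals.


t_sec = 1264 * 3600 = 4550400
ratio = 2*sqrt(5.05e-10*4550400/(pi*0.18^2))
= min(1, 0.300506)
= 0.300506
M(t) = 3.1 * 0.300506 = 0.932 %

0.932


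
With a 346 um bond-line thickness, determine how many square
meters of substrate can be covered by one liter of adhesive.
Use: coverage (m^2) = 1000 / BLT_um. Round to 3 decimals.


Coverage = 1000 / 346 = 2.890 m^2

2.890


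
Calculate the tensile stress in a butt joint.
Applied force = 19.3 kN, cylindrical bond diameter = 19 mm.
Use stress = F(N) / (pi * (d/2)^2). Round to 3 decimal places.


A = pi * 9.5^2 = 283.5287 mm^2
sigma = 19300.0 / 283.5287 = 68.071 MPa

68.071


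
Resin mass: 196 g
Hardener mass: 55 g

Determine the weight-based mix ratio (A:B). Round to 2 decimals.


Ratio = 196 / 55 = 3.56

3.56


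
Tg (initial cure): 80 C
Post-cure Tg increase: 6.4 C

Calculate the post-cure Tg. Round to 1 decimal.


Post-cure Tg = 80 + 6.4 = 86.4 C

86.4


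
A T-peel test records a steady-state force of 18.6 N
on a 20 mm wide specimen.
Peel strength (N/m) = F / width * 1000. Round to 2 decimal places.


Peel strength = 18.6 / 20 * 1000
= 930.00 N/m

930.00


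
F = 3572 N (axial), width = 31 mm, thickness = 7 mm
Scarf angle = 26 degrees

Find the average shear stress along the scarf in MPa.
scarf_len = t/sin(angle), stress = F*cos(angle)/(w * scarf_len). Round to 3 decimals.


scarf_len = 7/sin(26 deg) = 15.9682
cos(26 deg) = 0.898794
stress = 3572*0.898794/(31*15.9682) = 6.486 MPa

6.486


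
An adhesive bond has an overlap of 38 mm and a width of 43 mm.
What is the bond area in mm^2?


Bond area = overlap * width
= 38 * 43
= 1634 mm^2

1634


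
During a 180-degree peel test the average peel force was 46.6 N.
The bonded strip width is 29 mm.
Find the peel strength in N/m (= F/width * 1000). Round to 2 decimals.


Peel strength = F/width * 1000
= 46.6 / 29 * 1000
= 1606.90 N/m

1606.90


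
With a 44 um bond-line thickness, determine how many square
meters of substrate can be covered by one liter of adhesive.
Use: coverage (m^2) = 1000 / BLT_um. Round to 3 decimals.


Coverage = 1000 / 44 = 22.727 m^2

22.727


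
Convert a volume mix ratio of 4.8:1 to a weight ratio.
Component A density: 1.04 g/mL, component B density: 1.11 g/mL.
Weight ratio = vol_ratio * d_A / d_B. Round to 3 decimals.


= 4.8 * 1.04 / 1.11 = 4.497

4.497


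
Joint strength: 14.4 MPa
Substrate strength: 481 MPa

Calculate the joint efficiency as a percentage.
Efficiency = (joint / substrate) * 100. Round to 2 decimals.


Efficiency = (14.4 / 481) * 100 = 2.99%

2.99


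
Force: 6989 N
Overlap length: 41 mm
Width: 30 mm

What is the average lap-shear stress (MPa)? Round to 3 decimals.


Average shear stress = F / (overlap * width)
= 6989 / (41 * 30)
= 5.682 MPa

5.682


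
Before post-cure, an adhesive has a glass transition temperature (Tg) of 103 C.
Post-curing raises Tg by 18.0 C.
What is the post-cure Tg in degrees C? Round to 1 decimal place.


Tg_post = Tg_base + delta_Tg
= 103 + 18.0
= 121.0 C

121.0


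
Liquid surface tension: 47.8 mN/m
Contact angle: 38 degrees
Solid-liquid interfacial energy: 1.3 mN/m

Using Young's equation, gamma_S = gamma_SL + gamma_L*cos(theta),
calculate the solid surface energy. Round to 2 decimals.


gamma_S = 1.3 + 47.8 * cos(38)
= 38.97 mN/m

38.97


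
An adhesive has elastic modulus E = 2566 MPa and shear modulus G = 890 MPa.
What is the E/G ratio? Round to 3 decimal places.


E/G = 2566 / 890 = 2.883

2.883


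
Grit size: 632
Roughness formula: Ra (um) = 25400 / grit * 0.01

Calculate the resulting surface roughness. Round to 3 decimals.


Ra = 25400 / 632 * 0.01
= 0.402 um

0.402


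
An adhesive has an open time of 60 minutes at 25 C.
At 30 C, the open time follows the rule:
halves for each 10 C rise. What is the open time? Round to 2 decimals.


Factor = 2^((30-25)/10) = 1.4142
Open time = 60 / 1.4142 = 42.43 min

42.43


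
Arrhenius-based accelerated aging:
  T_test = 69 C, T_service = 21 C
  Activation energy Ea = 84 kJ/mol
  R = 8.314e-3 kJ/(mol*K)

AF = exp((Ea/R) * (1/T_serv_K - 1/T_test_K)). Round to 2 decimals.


T_test_K = 342.15, T_serv_K = 294.15
AF = exp((84/8.314e-3) * (1/294.15 - 1/342.15))
= 123.80

123.80


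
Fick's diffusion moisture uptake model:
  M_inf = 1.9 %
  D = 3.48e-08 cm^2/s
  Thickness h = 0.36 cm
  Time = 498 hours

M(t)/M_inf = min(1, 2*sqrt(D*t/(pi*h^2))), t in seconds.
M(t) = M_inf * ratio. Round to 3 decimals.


t_sec = 498 * 3600 = 1792800
ratio = 2*sqrt(3.48e-08*1792800/(pi*0.36^2))
= min(1, 0.782903)
= 0.782903
M(t) = 1.9 * 0.782903 = 1.488 %

1.488


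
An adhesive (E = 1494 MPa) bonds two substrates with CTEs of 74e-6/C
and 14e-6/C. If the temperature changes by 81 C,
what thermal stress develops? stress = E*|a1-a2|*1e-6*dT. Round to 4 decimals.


Stress = 1494 * |74 - 14| * 1e-6 * 81
= 7.2608 MPa

7.2608


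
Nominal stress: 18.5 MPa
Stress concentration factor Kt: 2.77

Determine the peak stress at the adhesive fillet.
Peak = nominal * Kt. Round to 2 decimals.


Peak stress = 18.5 * 2.77
= 51.25 MPa

51.25


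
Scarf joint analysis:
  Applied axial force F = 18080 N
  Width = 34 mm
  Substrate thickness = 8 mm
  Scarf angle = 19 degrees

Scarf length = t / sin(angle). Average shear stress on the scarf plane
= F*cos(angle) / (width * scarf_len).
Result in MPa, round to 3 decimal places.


Scarf length = 8 / sin(19 deg) = 24.5724 mm
cos(19 deg) = 0.945519
Shear = 18080 * 0.945519 / (34 * 24.5724)
= 20.462 MPa

20.462


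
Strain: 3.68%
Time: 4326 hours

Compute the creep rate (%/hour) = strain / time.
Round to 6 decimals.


Creep rate = 3.68 / 4326
= 0.000851 %/h

0.000851


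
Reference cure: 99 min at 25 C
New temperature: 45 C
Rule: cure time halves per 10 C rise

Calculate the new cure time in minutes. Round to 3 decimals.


factor = 2^((45-25)/10) = 4.0000
t_new = 99 / 4.0000 = 24.750 min

24.750


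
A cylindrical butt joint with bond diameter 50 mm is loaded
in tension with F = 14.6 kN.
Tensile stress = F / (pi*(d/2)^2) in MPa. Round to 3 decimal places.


Area = pi * (50/2)^2 = 1963.4954 mm^2
Stress = 14.6*1000 / 1963.4954
= 7.436 MPa

7.436


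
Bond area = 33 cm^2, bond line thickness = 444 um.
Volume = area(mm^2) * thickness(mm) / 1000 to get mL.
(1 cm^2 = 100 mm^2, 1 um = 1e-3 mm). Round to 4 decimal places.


area_mm2 = 33 * 100 = 3300
blt_mm = 444 * 1e-3 = 0.444
vol_mm3 = 3300 * 0.444 = 1465.2
vol_mL = 1465.2 / 1000 = 1.4652 mL

1.4652


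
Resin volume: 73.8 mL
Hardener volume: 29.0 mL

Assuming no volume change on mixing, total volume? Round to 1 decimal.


V_total = 73.8 + 29.0 = 102.8 mL

102.8


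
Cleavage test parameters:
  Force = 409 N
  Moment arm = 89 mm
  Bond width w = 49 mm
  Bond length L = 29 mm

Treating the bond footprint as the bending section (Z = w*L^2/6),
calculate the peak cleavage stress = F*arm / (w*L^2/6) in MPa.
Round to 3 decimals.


M = 409 * 89 = 36401 N*mm
Z = 49 * 29^2 / 6 = 41209 / 6 mm^3
sigma = M / Z = 6 * 36401 / 41209 = 218406 / 41209
= 5.300 MPa

5.300


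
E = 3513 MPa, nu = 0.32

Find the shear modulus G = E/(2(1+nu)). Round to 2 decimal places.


G = 3513 / (2 * 1.32)
= 1330.68 MPa

1330.68


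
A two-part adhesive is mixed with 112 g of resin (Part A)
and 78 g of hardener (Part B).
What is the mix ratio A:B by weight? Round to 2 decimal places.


Mix ratio = mass_A / mass_B
= 112 / 78
= 1.44

1.44


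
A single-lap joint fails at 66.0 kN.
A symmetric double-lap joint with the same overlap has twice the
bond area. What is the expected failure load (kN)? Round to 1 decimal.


Double-lap load = 2 * 66.0 = 132.0 kN

132.0


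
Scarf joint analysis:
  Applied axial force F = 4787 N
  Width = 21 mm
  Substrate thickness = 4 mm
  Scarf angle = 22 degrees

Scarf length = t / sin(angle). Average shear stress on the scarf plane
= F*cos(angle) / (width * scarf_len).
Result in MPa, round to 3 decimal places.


Scarf length = 4 / sin(22 deg) = 10.6779 mm
cos(22 deg) = 0.927184
Shear = 4787 * 0.927184 / (21 * 10.6779)
= 19.794 MPa

19.794


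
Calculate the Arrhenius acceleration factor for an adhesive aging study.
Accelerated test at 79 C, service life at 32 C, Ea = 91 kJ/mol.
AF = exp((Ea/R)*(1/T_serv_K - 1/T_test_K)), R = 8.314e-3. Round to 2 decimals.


T_test = 352.15 K, T_serv = 305.15 K
Ea/R = 91 / 0.008314 = 10945.39
AF = exp(10945.39 * (1/305.15 - 1/352.15))
= 119.97

119.97


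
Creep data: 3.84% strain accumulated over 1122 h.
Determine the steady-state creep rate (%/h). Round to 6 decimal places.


Rate = 3.84 / 1122 = 0.003422 %/h

0.003422


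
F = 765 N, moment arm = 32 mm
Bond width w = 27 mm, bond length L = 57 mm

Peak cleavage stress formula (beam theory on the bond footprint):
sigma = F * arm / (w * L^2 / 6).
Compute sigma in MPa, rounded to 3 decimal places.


sigma = (765 * 32) / (27 * 3249 / 6)
= 24480 * 6 / 87723
= 146880 / 87723
= 1.674 MPa

1.674


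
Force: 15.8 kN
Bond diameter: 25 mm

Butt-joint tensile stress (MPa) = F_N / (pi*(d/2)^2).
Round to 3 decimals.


F_N = 15.8 * 1000 = 15800.0 N
A = pi*(12.5)^2 = 490.8739 mm^2
stress = 15800.0 / 490.8739 = 32.187 MPa

32.187


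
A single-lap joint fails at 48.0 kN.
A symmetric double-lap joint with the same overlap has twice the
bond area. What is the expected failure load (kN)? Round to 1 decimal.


Double-lap load = 2 * 48.0 = 96.0 kN

96.0


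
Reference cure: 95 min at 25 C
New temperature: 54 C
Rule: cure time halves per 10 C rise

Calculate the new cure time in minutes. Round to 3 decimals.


factor = 2^((54-25)/10) = 7.4643
t_new = 95 / 7.4643 = 12.727 min

12.727


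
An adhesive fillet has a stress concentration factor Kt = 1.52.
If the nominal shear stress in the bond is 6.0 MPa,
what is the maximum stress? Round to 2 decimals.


Max stress = 6.0 * 1.52 = 9.12 MPa

9.12


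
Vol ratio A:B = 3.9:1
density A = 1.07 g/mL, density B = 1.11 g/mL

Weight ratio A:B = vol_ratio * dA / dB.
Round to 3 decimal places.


Weight ratio = 3.9 * 1.07 / 1.11
= 3.759

3.759


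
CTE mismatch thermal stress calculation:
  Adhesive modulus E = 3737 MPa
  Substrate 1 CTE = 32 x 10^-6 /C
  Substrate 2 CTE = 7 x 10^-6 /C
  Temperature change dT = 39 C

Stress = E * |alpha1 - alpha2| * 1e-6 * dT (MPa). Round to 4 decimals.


delta_alpha = |32 - 7| = 25 x 10^-6/C
Stress = 3737 * 25e-6 * 39
= 3.6436 MPa

3.6436


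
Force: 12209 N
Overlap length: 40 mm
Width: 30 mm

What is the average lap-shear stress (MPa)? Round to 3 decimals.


Average shear stress = F / (overlap * width)
= 12209 / (40 * 30)
= 10.174 MPa

10.174


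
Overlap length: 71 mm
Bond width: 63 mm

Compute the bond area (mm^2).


Bond area = 71 * 63 = 4473 mm^2

4473


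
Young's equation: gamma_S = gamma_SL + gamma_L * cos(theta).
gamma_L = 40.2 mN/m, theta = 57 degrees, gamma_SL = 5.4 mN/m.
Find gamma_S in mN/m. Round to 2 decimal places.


cos(57 deg) = 0.544639
gamma_S = 5.4 + 40.2 * 0.544639
= 27.29 mN/m

27.29


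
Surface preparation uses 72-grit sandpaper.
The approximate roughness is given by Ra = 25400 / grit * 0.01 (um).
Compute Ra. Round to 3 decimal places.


Ra = 25400 / 72 * 0.01
= 254 / 72
= 3.528 um

3.528


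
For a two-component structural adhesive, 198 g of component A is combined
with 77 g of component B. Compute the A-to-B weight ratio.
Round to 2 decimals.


Weight ratio A:B = 198 / 77
= 2.57

2.57


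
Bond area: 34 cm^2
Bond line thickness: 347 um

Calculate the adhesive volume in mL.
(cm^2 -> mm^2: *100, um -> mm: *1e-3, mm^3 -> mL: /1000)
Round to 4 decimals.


V = 34*100 * 347*1e-3 / 1000
= 1.1798 mL

1.1798


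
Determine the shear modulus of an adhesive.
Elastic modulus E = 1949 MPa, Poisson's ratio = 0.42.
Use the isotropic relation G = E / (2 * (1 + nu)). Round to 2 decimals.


G = 1949 / (2*(1+0.42)) = 1949 / 2.84
= 686.27 MPa

686.27


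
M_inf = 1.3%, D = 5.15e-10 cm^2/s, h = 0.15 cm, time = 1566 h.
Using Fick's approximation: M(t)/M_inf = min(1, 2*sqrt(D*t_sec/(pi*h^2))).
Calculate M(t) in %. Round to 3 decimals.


t = 5637600 s
ratio = min(1, 2*sqrt(5.15e-10*5637600/(pi*0.0225)))
= 0.405335
M(t) = 1.3 * 0.405335 = 0.527%

0.527


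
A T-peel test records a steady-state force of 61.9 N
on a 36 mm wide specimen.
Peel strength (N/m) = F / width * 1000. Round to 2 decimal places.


Peel strength = 61.9 / 36 * 1000
= 1719.44 N/m

1719.44


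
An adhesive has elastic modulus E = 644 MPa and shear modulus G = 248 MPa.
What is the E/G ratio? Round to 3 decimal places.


E/G = 644 / 248 = 2.597

2.597


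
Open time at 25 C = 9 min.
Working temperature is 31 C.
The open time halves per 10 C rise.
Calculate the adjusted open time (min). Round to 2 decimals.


factor = 2^((31 - 25) / 10) = 1.5157
ot = 9 / 1.5157 = 5.94 min

5.94


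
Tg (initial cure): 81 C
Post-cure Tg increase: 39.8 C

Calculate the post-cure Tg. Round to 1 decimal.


Post-cure Tg = 81 + 39.8 = 120.8 C

120.8


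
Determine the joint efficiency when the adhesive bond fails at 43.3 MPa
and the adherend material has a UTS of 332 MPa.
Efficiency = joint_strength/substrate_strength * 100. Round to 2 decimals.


Joint efficiency = 43.3 / 332 * 100
= 13.04%

13.04


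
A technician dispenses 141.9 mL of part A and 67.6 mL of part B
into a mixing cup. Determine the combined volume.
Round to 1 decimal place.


Combined volume = 141.9 + 67.6
= 209.5 mL

209.5


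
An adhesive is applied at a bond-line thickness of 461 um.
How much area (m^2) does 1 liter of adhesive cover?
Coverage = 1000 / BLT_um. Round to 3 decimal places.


Coverage = 1000 / 461 = 2.169 m^2

2.169


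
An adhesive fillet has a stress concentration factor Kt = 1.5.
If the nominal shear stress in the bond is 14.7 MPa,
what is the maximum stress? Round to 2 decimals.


Max stress = 14.7 * 1.5 = 22.05 MPa

22.05


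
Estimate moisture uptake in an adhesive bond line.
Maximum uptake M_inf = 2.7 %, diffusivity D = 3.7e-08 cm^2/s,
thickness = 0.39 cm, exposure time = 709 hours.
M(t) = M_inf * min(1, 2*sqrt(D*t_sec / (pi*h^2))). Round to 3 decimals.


Convert time: 709 h = 2552400 s
ratio = min(1, 2*sqrt(3.7e-08*2552400/(pi*0.39^2)))
= 0.889131
M(t) = 2.7 * 0.889131 = 2.401%

2.401


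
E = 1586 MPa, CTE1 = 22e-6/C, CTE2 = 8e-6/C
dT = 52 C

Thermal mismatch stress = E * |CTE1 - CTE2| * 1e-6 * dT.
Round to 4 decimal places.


= 1586 * 14e-6 * 52
= 1.1546 MPa

1.1546


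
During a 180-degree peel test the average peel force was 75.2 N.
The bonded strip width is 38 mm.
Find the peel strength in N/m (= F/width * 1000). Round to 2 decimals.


Peel strength = F/width * 1000
= 75.2 / 38 * 1000
= 1978.95 N/m

1978.95


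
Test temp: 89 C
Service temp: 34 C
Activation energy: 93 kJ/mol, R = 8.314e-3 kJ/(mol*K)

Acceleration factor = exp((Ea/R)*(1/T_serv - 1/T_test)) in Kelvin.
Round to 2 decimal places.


AF = exp((93/0.008314)*(1/307.15 - 1/362.15))
= 252.37

252.37


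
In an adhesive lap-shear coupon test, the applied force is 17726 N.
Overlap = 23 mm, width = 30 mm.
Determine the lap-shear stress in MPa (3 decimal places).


stress = F / (overlap * width)
= 17726 / (23 * 30)
= 25.690 MPa

25.690


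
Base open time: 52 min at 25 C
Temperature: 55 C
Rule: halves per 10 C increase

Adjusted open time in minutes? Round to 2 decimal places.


Acceleration = 2^((55-25)/10) = 8.0000
Open time = 52 / 8.0000 = 6.50 min

6.50


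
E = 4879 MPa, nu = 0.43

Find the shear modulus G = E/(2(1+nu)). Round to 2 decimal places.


G = 4879 / (2 * 1.43)
= 1705.94 MPa

1705.94


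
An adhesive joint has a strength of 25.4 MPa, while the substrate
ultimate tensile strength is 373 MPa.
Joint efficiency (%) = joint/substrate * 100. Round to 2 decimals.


Efficiency = 25.4 / 373 * 100
= 6.81%

6.81


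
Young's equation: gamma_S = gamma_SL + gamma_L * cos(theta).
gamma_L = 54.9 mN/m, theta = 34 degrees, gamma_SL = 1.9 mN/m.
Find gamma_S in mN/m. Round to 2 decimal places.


cos(34 deg) = 0.829038
gamma_S = 1.9 + 54.9 * 0.829038
= 47.41 mN/m

47.41


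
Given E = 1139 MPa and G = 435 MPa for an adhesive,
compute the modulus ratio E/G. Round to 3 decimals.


E/G ratio = 1139 / 435 = 2.618

2.618


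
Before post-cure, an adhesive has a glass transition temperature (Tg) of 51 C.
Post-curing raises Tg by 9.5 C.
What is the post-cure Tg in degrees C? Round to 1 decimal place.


Tg_post = Tg_base + delta_Tg
= 51 + 9.5
= 60.5 C

60.5


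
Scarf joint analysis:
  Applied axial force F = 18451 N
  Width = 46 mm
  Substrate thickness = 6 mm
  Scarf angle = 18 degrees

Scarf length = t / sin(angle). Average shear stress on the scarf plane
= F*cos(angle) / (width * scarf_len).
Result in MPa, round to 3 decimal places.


Scarf length = 6 / sin(18 deg) = 19.4164 mm
cos(18 deg) = 0.951057
Shear = 18451 * 0.951057 / (46 * 19.4164)
= 19.647 MPa

19.647


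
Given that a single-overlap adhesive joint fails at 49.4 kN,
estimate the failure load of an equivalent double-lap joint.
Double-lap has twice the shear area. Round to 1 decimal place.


Double-lap factor = 2
Expected load = 49.4 * 2 = 98.8 kN

98.8


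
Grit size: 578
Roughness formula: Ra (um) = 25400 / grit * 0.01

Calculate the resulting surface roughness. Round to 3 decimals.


Ra = 25400 / 578 * 0.01
= 0.439 um

0.439


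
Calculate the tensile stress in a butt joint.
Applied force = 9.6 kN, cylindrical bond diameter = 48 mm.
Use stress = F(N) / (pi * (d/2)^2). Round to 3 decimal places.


A = pi * 24.0^2 = 1809.5574 mm^2
sigma = 9600.0 / 1809.5574 = 5.305 MPa

5.305


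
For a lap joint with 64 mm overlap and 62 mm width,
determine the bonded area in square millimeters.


Area = 64 * 62 = 3968 mm^2

3968


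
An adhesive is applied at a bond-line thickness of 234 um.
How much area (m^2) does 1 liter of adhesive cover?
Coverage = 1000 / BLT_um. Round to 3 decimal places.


Coverage = 1000 / 234 = 4.274 m^2

4.274


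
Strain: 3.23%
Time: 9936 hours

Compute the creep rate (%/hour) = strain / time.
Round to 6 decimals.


Creep rate = 3.23 / 9936
= 0.000325 %/h

0.000325


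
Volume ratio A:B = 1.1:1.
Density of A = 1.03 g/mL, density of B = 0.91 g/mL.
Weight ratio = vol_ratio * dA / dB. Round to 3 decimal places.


Wt ratio = 1.1 * 1.03 / 0.91
= 1.245

1.245


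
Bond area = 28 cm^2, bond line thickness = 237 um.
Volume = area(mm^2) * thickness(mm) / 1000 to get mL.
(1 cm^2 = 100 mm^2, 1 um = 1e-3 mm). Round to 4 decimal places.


area_mm2 = 28 * 100 = 2800
blt_mm = 237 * 1e-3 = 0.237
vol_mm3 = 2800 * 0.237 = 663.6
vol_mL = 663.6 / 1000 = 0.6636 mL

0.6636


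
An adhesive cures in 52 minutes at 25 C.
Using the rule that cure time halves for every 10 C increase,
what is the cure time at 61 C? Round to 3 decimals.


Factor = 2^((61 - 25) / 10) = 12.1257
Cure time = 52 / 12.1257
= 4.288 minutes

4.288


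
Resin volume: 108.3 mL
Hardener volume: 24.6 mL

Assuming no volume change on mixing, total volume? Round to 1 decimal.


V_total = 108.3 + 24.6 = 132.9 mL

132.9


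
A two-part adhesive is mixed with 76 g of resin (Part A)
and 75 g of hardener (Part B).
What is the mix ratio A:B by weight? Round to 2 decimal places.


Mix ratio = mass_A / mass_B
= 76 / 75
= 1.01

1.01


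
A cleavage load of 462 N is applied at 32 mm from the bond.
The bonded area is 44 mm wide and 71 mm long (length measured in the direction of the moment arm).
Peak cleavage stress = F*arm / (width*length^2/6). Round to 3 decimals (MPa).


Moment = 462 * 32 = 14784 N*mm
Section modulus = 44 * 5041 / 6 = 221804 / 6 mm^3
Stress = 14784 / (221804 / 6) = 88704 / 221804
= 0.400 MPa

0.400


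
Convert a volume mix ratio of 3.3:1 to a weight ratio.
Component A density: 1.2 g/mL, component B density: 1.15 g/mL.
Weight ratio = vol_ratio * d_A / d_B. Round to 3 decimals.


= 3.3 * 1.2 / 1.15 = 3.443

3.443


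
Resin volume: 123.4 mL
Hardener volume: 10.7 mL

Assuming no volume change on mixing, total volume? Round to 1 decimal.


V_total = 123.4 + 10.7 = 134.1 mL

134.1


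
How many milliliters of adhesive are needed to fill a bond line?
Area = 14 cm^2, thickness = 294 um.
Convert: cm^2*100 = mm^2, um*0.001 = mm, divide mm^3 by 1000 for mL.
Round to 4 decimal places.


= (14 * 100) * (294 * 0.001) / 1000
= 0.4116 mL

0.4116


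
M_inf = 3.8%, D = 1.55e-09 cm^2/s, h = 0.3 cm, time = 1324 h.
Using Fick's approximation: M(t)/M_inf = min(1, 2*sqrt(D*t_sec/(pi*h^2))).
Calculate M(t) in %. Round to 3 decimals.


t = 4766400 s
ratio = min(1, 2*sqrt(1.55e-09*4766400/(pi*0.0900)))
= 0.323292
M(t) = 3.8 * 0.323292 = 1.229%

1.229


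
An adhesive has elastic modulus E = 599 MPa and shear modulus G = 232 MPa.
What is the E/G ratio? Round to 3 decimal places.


E/G = 599 / 232 = 2.582

2.582


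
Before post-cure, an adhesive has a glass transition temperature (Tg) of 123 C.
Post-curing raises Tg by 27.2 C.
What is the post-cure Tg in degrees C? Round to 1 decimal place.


Tg_post = Tg_base + delta_Tg
= 123 + 27.2
= 150.2 C

150.2


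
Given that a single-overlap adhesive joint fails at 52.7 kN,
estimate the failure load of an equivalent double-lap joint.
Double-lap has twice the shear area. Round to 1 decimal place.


Double-lap factor = 2
Expected load = 52.7 * 2 = 105.4 kN

105.4


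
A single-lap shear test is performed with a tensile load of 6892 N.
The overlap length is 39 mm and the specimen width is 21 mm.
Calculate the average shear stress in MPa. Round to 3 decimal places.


Shear stress = F / (overlap * width)
= 6892 / (39 * 21)
= 6892 / 819
= 8.415 MPa

8.415


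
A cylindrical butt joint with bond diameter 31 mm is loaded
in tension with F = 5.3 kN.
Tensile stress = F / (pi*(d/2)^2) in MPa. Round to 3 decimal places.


Area = pi * (31/2)^2 = 754.7676 mm^2
Stress = 5.3*1000 / 754.7676
= 7.022 MPa

7.022


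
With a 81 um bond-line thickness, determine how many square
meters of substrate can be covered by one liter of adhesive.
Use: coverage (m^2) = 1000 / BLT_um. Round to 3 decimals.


Coverage = 1000 / 81 = 12.346 m^2

12.346


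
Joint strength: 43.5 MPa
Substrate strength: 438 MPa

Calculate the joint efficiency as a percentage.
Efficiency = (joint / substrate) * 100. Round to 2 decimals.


Efficiency = (43.5 / 438) * 100 = 9.93%

9.93


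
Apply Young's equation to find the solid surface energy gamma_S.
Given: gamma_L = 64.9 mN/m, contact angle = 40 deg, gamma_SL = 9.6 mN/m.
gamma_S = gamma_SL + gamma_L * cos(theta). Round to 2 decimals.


theta_rad = 40 * pi/180 = 0.698132
gamma_S = 9.6 + 64.9 * cos(0.698132)
= 59.32 mN/m

59.32


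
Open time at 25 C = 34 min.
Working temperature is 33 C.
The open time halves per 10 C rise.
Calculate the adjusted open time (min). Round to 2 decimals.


factor = 2^((33 - 25) / 10) = 1.7411
ot = 34 / 1.7411 = 19.53 min

19.53


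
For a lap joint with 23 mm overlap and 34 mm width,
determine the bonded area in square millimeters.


Area = 23 * 34 = 782 mm^2

782


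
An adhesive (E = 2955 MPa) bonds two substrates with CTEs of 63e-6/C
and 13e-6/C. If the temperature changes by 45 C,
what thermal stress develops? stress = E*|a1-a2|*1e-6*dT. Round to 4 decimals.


Stress = 2955 * |63 - 13| * 1e-6 * 45
= 6.6488 MPa

6.6488


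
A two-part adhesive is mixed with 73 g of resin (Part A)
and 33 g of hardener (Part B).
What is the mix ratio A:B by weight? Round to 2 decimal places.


Mix ratio = mass_A / mass_B
= 73 / 33
= 2.21

2.21


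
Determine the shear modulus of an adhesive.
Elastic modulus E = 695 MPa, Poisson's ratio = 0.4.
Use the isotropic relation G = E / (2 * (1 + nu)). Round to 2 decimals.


G = 695 / (2*(1+0.4)) = 695 / 2.80
= 248.21 MPa

248.21


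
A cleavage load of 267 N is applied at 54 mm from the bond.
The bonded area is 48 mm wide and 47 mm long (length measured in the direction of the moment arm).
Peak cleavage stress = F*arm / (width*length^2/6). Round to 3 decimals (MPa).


Moment = 267 * 54 = 14418 N*mm
Section modulus = 48 * 2209 / 6 = 106032 / 6 mm^3
Stress = 14418 / (106032 / 6) = 86508 / 106032
= 0.816 MPa

0.816


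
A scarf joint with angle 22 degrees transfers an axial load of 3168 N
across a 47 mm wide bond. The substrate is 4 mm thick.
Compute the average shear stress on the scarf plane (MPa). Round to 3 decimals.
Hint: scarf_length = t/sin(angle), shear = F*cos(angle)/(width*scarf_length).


scarf_length = 4 / sin(22 deg) = 10.6779 mm
cos(22 deg) = 0.927184
shear stress = 3168 * 0.927184 / (47 * 10.6779)
= 5.853 MPa

5.853


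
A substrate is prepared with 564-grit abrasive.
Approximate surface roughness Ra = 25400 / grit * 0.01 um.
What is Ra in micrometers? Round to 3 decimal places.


Ra = 25400 / 564 * 0.01 = 0.450 um

0.450


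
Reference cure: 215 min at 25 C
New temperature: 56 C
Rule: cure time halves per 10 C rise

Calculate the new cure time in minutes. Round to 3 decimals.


factor = 2^((56-25)/10) = 8.5742
t_new = 215 / 8.5742 = 25.075 min

25.075


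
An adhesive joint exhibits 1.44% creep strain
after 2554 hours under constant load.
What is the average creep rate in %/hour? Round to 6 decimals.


Creep rate = strain / time
= 1.44 / 2554
= 0.000564 %/h

0.000564


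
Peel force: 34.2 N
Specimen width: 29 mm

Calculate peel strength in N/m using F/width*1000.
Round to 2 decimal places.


Peel strength = 34.2 / 29 * 1000 = 1179.31 N/m

1179.31


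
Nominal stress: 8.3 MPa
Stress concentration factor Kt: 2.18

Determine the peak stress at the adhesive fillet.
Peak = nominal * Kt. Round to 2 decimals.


Peak stress = 8.3 * 2.18
= 18.09 MPa

18.09


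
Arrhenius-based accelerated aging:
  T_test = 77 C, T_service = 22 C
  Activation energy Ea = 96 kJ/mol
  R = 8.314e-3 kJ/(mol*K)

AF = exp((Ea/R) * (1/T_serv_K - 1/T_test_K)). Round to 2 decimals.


T_test_K = 350.15, T_serv_K = 295.15
AF = exp((96/8.314e-3) * (1/295.15 - 1/350.15))
= 466.41

466.41


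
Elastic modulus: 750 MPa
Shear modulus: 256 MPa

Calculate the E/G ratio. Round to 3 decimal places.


E / G = 750 / 256 = 2.930

2.930


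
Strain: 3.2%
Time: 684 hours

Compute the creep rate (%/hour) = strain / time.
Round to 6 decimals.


Creep rate = 3.2 / 684
= 0.004678 %/h

0.004678


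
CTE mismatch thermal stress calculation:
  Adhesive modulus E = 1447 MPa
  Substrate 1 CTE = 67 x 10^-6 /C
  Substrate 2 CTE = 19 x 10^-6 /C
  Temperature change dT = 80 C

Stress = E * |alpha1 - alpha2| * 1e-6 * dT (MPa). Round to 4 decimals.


delta_alpha = |67 - 19| = 48 x 10^-6/C
Stress = 1447 * 48e-6 * 80
= 5.5565 MPa

5.5565


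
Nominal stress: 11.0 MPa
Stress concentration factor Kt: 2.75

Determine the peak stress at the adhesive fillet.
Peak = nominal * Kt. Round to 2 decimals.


Peak stress = 11.0 * 2.75
= 30.25 MPa

30.25


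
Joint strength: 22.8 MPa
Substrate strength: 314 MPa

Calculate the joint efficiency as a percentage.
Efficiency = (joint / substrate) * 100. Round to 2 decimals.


Efficiency = (22.8 / 314) * 100 = 7.26%

7.26


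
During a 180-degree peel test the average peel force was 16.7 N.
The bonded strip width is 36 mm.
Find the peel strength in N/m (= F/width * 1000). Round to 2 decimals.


Peel strength = F/width * 1000
= 16.7 / 36 * 1000
= 463.89 N/m

463.89


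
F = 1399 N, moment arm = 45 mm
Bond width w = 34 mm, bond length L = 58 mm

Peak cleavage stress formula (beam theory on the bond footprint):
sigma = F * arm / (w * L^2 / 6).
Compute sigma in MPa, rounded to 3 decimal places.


sigma = (1399 * 45) / (34 * 3364 / 6)
= 62955 * 6 / 114376
= 377730 / 114376
= 3.303 MPa

3.303


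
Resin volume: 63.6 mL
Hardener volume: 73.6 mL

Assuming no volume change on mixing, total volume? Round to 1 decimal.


V_total = 63.6 + 73.6 = 137.2 mL

137.2


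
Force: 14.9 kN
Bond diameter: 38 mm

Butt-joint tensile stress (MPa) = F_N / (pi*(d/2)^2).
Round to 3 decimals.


F_N = 14.9 * 1000 = 14900.0 N
A = pi*(19.0)^2 = 1134.1149 mm^2
stress = 14900.0 / 1134.1149 = 13.138 MPa

13.138


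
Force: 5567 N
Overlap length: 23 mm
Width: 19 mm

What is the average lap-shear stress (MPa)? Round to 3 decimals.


Average shear stress = F / (overlap * width)
= 5567 / (23 * 19)
= 12.739 MPa

12.739


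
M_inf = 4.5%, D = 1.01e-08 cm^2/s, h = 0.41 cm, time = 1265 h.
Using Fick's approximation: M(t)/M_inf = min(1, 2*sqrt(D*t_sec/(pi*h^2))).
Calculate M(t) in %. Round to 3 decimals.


t = 4554000 s
ratio = min(1, 2*sqrt(1.01e-08*4554000/(pi*0.1681)))
= 0.590240
M(t) = 4.5 * 0.590240 = 2.656%

2.656


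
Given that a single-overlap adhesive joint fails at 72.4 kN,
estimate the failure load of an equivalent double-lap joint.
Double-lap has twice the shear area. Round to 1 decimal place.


Double-lap factor = 2
Expected load = 72.4 * 2 = 144.8 kN

144.8


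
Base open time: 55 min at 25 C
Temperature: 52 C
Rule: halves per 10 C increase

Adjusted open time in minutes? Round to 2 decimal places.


Acceleration = 2^((52-25)/10) = 6.4980
Open time = 55 / 6.4980 = 8.46 min

8.46


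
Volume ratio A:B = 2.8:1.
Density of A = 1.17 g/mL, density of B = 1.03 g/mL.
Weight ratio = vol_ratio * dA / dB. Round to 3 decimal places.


Wt ratio = 2.8 * 1.17 / 1.03
= 3.181

3.181


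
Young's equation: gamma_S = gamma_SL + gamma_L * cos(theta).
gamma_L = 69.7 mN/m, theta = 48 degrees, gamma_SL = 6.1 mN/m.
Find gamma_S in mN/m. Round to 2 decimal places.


cos(48 deg) = 0.669131
gamma_S = 6.1 + 69.7 * 0.669131
= 52.74 mN/m

52.74


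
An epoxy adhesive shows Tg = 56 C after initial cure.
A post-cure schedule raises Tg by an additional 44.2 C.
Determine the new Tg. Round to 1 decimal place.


New Tg = 56 + 44.2
= 100.2 C

100.2


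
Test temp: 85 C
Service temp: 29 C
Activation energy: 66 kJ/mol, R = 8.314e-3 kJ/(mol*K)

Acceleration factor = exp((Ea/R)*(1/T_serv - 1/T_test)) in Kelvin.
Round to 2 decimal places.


AF = exp((66/0.008314)*(1/302.15 - 1/358.15))
= 60.83

60.83


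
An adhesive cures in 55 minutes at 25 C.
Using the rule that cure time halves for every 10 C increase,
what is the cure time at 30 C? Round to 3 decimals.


Factor = 2^((30 - 25) / 10) = 1.4142
Cure time = 55 / 1.4142
= 38.891 minutes

38.891


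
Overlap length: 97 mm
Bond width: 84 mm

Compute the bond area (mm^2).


Bond area = 97 * 84 = 8148 mm^2

8148


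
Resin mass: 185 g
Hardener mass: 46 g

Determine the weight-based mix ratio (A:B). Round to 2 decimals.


Ratio = 185 / 46 = 4.02

4.02


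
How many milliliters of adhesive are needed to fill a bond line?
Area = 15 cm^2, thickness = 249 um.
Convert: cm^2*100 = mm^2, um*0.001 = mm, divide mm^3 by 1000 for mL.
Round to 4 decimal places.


= (15 * 100) * (249 * 0.001) / 1000
= 0.3735 mL

0.3735


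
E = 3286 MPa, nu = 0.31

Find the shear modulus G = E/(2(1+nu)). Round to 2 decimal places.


G = 3286 / (2 * 1.31)
= 1254.20 MPa

1254.20


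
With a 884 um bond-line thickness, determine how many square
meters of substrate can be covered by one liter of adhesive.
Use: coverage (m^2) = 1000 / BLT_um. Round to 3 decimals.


Coverage = 1000 / 884 = 1.131 m^2

1.131


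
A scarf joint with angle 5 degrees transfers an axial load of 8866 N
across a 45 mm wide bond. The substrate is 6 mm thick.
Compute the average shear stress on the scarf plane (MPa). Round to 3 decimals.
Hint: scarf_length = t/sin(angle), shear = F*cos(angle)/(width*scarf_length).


scarf_length = 6 / sin(5 deg) = 68.8423 mm
cos(5 deg) = 0.996195
shear stress = 8866 * 0.996195 / (45 * 68.8423)
= 2.851 MPa

2.851


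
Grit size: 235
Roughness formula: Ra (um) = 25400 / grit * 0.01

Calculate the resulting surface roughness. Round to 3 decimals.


Ra = 25400 / 235 * 0.01
= 1.081 um

1.081


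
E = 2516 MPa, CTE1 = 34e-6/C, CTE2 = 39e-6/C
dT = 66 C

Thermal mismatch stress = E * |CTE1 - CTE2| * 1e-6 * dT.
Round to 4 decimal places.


= 2516 * 5e-6 * 66
= 0.8303 MPa

0.8303


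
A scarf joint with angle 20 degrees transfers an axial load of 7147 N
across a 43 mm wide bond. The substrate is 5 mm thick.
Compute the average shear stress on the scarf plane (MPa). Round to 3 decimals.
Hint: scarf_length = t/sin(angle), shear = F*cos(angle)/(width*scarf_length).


scarf_length = 5 / sin(20 deg) = 14.6190 mm
cos(20 deg) = 0.939693
shear stress = 7147 * 0.939693 / (43 * 14.6190)
= 10.684 MPa

10.684


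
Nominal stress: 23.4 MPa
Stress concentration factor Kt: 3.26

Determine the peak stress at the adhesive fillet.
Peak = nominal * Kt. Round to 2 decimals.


Peak stress = 23.4 * 3.26
= 76.28 MPa

76.28


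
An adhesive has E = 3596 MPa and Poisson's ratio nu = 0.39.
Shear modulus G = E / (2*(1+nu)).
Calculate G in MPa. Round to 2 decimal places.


G = 3596 / (2*(1+0.39))
= 3596 / 2.78
= 1293.53 MPa

1293.53


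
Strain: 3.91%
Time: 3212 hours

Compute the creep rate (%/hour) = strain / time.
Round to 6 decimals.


Creep rate = 3.91 / 3212
= 0.001217 %/h

0.001217


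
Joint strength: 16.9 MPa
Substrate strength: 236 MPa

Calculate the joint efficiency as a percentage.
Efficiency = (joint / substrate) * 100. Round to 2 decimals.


Efficiency = (16.9 / 236) * 100 = 7.16%

7.16


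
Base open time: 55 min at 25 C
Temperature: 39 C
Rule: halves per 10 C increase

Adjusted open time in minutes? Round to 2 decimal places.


Acceleration = 2^((39-25)/10) = 2.6390
Open time = 55 / 2.6390 = 20.84 min

20.84


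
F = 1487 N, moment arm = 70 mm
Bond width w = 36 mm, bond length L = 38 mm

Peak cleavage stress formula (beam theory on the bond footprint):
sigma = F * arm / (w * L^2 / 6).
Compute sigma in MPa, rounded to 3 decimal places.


sigma = (1487 * 70) / (36 * 1444 / 6)
= 104090 * 6 / 51984
= 624540 / 51984
= 12.014 MPa

12.014


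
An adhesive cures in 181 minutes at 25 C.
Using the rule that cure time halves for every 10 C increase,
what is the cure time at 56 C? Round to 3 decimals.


Factor = 2^((56 - 25) / 10) = 8.5742
Cure time = 181 / 8.5742
= 21.110 minutes

21.110


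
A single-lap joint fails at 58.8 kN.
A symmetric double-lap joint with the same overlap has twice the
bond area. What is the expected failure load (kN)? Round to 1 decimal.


Double-lap load = 2 * 58.8 = 117.6 kN

117.6


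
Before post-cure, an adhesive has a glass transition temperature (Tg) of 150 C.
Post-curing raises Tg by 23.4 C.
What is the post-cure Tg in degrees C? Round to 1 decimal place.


Tg_post = Tg_base + delta_Tg
= 150 + 23.4
= 173.4 C

173.4


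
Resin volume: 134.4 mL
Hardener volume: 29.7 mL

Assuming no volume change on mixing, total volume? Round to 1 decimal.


V_total = 134.4 + 29.7 = 164.1 mL

164.1
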